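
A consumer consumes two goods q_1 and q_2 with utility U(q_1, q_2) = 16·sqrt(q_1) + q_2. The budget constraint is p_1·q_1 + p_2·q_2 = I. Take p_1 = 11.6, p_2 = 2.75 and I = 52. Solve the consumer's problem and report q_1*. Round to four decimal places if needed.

q_1* = 3.5969

MU_q_1 = 8/√q_1, MU_q_2 = 1. Tangency: 8/√q_1 = p_1/p_2.
Thus q_1* = (8·p_2/p_1)² — independent of I — with the rest of income spent on q_2.
Plugging in: q_1* = (8·2.75/11.6)² = 3.5969.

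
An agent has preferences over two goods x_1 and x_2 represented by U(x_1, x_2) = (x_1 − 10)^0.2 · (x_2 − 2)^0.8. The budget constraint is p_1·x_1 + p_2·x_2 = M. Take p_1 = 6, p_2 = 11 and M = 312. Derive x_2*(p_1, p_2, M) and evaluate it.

This is Cobb-Douglas in (x_1−10, x_2−2): tangency gives 0.2·p_2·(x_2−2) = 0.8·p_1·(x_1−10).
After buying the subsistence bundle (10, 2), a share 0.2 of the remaining income goes to x_1: x_1* = 10 + 0.2·(M − 10p_1 − 2p_2)/p_1.
Discretionary income = 312 − 10·6 − 2·11 = 230; x_2* = 2 + 0.8·230/11 = 18.7273.

x_2* = 18.7273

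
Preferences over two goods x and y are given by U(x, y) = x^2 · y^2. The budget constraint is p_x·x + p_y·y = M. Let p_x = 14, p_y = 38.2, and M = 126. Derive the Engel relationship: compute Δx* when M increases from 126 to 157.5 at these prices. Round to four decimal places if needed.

MU_x/MU_y = (2·y)/(2·x); tangency sets this equal to p_x/p_y.
So 2·p_y·y = 2·p_x·x; combined with the budget, a share 0.5 of income goes to x.
Demand: x*(p_x,p_y,M) = 0.5·M/p_x and y* = 0.5·M/p_y.
At p_x=14, p_y=38.2, M=126: x* = 0.5·126/14 = 4.5.
At M' = 157.5: x* = 5.625. Change: 5.625 − 4.5 = 1.125.

Δx* = 1.125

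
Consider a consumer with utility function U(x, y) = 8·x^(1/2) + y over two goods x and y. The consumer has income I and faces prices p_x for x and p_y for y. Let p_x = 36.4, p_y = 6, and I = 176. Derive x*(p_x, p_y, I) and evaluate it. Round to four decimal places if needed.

x* = 0.4347

Thus x* = (4·p_y/p_x)² — independent of I — with the rest of income spent on y.
Plugging in: x* = (4·6/36.4)² = 0.4347.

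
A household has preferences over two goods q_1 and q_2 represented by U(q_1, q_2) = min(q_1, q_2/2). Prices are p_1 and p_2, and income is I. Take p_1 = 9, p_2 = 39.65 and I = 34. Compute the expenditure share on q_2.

share on q_2 = 0.8981

Leontief preferences: the optimum is at the kink where q_1/1 = q_2/2, i.e. q_2 = 2·q_1.
Budget: p_1·q_1 + p_2·2·q_1 = I, so (p_1 + 2·p_2)·q_1 = I.
Demand: q_1*(p_1,p_2,I) = I/(p_1 + 2·p_2), q_2* = 2·I/(p_1 + 2·p_2).
Here 9 + 2·39.65 = 88.3, giving q_1* = 0.3851 and q_2* = 0.7701.
Expenditure on q_2: 39.65·0.7701 = 30.5345; share = 0.8981.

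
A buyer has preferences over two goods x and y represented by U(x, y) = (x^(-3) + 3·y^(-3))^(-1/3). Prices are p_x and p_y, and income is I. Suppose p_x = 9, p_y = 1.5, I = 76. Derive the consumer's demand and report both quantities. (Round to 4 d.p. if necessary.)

x* = 6.2864, y* = 12.9485

With the ratio pinned down, the budget gives x* = I/(p_x + p_y·(y/x)) and y* = (y/x)·x*.
Numerically y/x = 2.059767, so x* = 76/(9 + 1.5·2.059767) = 6.2864 and y* = 2.059767·6.2864 = 12.9485.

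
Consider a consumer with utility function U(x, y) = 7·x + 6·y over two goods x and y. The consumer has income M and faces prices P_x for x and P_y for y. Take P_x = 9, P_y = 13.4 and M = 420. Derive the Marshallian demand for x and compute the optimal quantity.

x* = 46.6667

Linear utility — the consumer picks whichever good has higher MU/price: 7/9 = 0.7778 vs 6/13.4 = 0.4478.
x gives more utility per dollar, so spend all income on x: x* = M/P_x, y* = 0.
Numerically: x* = 46.6667, y* = 0.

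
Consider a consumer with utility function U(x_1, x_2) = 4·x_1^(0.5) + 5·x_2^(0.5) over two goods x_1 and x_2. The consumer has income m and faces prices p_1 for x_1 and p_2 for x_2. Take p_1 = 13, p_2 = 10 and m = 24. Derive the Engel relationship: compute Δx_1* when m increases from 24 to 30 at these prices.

MRS = MU_x_1/MU_x_2 = (4/5)·(x_2/x_1)^(0.5). Set equal to p_1/p_2.
Hence x_2/x_1 = ((5/4)·p_1/p_2)^(1/(0.5)), i.e. raised to the 2 power.
Substitute x_2 = (x_2/x_1)·x_1 into the budget: x_1* = m/(p_1 + p_2·(x_2/x_1)).
Numerically x_2/x_1 = 2.640625, so x_1* = 24/(13 + 10·2.640625) = 0.609.
At m' = 30: x_1* = 0.7613. Change: 0.7613 − 0.609 = 0.1523.

Δx_1* = 0.1523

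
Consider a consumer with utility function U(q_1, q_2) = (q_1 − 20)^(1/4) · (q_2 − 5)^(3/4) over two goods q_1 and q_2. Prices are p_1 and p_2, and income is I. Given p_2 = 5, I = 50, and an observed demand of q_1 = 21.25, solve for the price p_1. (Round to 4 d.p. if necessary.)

p_1 = 1

MRS = (1/3)·(q_2−5)/(q_1−20). Tangency with p_1/p_2 gives q_2−5 = 3·(p_1/p_2)·(q_1−20).
After buying the subsistence bundle (20, 5), a share 0.25 of the remaining income goes to q_1: q_1* = 20 + 0.25·(I − 20p_1 − 5p_2)/p_1.
Set q_1* = 21.25 in the demand function and solve for p_1: p_1 = 1.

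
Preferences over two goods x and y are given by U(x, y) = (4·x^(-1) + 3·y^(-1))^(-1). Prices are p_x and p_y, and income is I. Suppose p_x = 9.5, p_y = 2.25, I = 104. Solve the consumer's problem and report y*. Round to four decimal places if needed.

y* = 13.7049

MRS = MU_x/MU_y = (4/3)·(y/x)^(2). Set equal to p_x/p_y.
Hence y/x = ((3/4)·p_x/p_y)^(1/(2)), i.e. raised to the 0.5 power.
Substitute y = (y/x)·x into the budget: x* = I/(p_x + p_y·(y/x)).
Numerically y/x = 1.779513, so x* = 104/(9.5 + 2.25·1.779513) = 7.7015 and y* = 1.779513·7.7015 = 13.7049.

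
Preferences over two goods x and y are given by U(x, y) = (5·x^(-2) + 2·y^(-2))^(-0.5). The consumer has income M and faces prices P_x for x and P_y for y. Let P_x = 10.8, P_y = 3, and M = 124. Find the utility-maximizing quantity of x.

x* = 8.7399

MU_x ∝ 5·x^(-3), MU_y ∝ 2·y^(-3), so MRS = (5/2)·(y/x)^(3) = P_x/P_y.
Solve for the ratio: y/x = [(2/5)·P_x/P_y]^(1/3).
Substitute y = (y/x)·x into the budget: x* = M/(P_x + P_y·(y/x)).
Numerically y/x = 1.129243, so x* = 124/(10.8 + 3·1.129243) = 8.7399.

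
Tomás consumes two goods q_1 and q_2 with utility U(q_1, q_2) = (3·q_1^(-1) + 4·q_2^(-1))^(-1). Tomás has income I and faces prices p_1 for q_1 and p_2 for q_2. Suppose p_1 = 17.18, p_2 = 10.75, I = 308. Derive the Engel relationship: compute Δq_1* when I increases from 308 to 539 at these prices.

Substitute q_2 = (q_2/q_1)·q_1 into the budget: q_1* = I/(p_1 + p_2·(q_2/q_1)).
Numerically q_2/q_1 = 1.459744, so q_1* = 308/(17.18 + 10.75·1.459744) = 9.3696.
At I' = 539: q_1* = 16.3968. Change: 16.3968 − 9.3696 = 7.0272.

Δq_1* = 7.0272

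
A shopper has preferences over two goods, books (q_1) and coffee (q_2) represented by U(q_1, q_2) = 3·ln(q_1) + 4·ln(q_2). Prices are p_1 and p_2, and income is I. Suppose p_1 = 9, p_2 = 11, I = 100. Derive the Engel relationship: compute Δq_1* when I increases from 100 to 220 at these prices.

Demand: q_1*(p_1,p_2,I) = 3/7·I/p_1 and q_2* = 4/7·I/p_2.
At p_1=9, p_2=11, I=100: q_1* = 3/7·100/9 = 4.7619.
At I' = 220: q_1* = 10.4762. Change: 10.4762 − 4.7619 = 5.7143.

Δq_1* = 5.7143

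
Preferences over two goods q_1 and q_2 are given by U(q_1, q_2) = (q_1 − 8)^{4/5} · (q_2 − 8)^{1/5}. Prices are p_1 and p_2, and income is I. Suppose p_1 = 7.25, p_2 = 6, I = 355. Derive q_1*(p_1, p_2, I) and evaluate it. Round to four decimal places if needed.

Substituting into the budget: q_1* = 8 + 0.8·(I − 8·p_1 − 8·p_2)/p_1, and q_2* = 8 + 0.2·(…)/p_2.
Discretionary income = 355 − 8·7.25 − 8·6 = 249; q_1* = 8 + 0.8·249/7.25 = 35.4759.

q_1* = 35.4759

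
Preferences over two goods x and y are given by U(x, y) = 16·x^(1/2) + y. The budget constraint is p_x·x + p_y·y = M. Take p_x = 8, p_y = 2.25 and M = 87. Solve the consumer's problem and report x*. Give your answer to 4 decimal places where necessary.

x* = 5.0625

MU_x = 8/√x, MU_y = 1. Tangency: 8/√x = p_x/p_y.
Thus x* = (8·p_y/p_x)² — independent of M — with the rest of income spent on y.
Plugging in: x* = (8·2.25/8)² = 5.0625.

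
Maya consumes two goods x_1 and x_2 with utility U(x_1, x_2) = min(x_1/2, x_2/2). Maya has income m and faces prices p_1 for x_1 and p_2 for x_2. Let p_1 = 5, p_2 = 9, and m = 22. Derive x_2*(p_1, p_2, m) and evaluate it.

x_2* = 1.5714

Leontief preferences: the optimum is at the kink where x_1/2 = x_2/2, i.e. x_2 = x_1.
Budget: p_1·x_1 + p_2·x_1 = m, so (2·p_1 + 2·p_2)·x_1 = 2·m.
Demand: x_1*(p_1,p_2,m) = 2·m/(2·p_1 + 2·p_2), x_2* = 2·m/(2·p_1 + 2·p_2).
Here 2·5 + 2·9 = 28, giving x_2* = 1.5714.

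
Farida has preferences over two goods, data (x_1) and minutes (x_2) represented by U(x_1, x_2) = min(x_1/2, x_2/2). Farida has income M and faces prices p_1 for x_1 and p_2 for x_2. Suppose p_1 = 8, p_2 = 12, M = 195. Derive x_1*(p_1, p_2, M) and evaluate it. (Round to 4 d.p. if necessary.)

x_1* = 9.75

Leontief preferences: the optimum is at the kink where x_1/2 = x_2/2, i.e. x_2 = x_1.
Budget: p_1·x_1 + p_2·x_1 = M, so (2·p_1 + 2·p_2)·x_1 = 2·M.
Demand: x_1*(p_1,p_2,M) = 2·M/(2·p_1 + 2·p_2), x_2* = 2·M/(2·p_1 + 2·p_2).
Here 2·8 + 2·12 = 40, giving x_1* = 9.75.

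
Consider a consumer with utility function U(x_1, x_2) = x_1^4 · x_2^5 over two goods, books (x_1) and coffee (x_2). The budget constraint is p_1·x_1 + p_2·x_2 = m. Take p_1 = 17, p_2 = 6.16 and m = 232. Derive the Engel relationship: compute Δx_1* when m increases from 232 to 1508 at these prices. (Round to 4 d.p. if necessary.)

Δx_1* = 33.3595

The MRS is (4/5)·x_2/x_1. Set MRS = p_1/p_2.
Rearranging, p_2·x_2 = (5/4)·p_1·x_1. Substituting into the budget gives p_1·x_1·(1 + (5/4)) = m.
Demand: x_1*(p_1,p_2,m) = 4/9·m/p_1 and x_2* = 5/9·m/p_2.
At p_1=17, p_2=6.16, m=232: x_1* = 4/9·232/17 = 6.0654.
At m' = 1508: x_1* = 39.4248. Change: 39.4248 − 6.0654 = 33.3595.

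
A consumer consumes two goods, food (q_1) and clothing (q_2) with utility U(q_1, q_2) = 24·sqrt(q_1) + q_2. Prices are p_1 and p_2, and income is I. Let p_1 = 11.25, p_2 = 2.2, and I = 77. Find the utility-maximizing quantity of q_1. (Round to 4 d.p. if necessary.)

q_1* = 5.5068

Thus q_1* = (12·p_2/p_1)² — independent of I — with the rest of income spent on q_2.
Plugging in: q_1* = (12·2.2/11.25)² = 5.5068.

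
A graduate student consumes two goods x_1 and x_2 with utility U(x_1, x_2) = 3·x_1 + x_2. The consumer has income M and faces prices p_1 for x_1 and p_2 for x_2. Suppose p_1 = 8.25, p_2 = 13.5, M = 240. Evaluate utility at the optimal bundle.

V = 87.2727

Numerically: x_1* = 29.0909, x_2* = 0.
Utility at the optimum: U(29.0909, 0) = 87.2727.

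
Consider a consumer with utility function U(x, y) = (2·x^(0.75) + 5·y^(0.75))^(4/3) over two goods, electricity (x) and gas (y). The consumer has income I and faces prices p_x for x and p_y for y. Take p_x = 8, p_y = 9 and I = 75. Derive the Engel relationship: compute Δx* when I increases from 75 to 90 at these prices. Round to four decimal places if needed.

Δx* = 0.0659

From the CES first-order condition, (2/5)·(y/x)^(0.25) = p_x/p_y.
Solve for the ratio: y/x = [(5/2)·p_x/p_y]^(4).
With the ratio pinned down, the budget gives x* = I/(p_x + p_y·(y/x)) and y* = (y/x)·x*.
Numerically y/x = 24.386526, so x* = 75/(8 + 9·24.386526) = 0.3297.
At I' = 90: x* = 0.3956. Change: 0.3956 − 0.3297 = 0.0659.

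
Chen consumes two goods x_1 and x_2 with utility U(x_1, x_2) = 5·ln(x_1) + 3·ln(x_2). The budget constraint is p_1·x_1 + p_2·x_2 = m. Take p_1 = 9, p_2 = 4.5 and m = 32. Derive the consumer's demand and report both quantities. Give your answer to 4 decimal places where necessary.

Tangency: MRS = (5/3)·x_2/x_1 = p_1/p_2.
So 5·p_2·x_2 = 3·p_1·x_1; combined with the budget, a share 0.625 of income goes to x_1.
Demand: x_1*(p_1,p_2,m) = 0.625·m/p_1 and x_2* = 0.375·m/p_2.
At p_1=9, p_2=4.5, m=32: x_1* = 0.625·32/9 = 2.2222, x_2* = 2.6667.

x_1* = 2.2222, x_2* = 2.6667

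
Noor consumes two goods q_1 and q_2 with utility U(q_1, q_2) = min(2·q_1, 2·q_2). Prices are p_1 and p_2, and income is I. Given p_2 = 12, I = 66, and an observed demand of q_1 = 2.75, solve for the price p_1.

p_1 = 12

Leontief preferences: the optimum is at the kink where q_1/2 = q_2/2, i.e. q_2 = q_1.
Budget: p_1·q_1 + p_2·q_1 = I, so (2·p_1 + 2·p_2)·q_1 = 2·I.
Demand: q_1*(p_1,p_2,I) = 2·I/(2·p_1 + 2·p_2), q_2* = 2·I/(2·p_1 + 2·p_2).
Set q_1* = 2.75 in the demand function and solve for p_1: p_1 = 12.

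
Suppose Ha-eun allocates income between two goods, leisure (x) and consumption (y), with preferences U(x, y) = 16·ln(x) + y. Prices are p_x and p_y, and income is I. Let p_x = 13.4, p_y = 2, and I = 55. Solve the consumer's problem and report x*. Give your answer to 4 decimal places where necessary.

x* = 2.3881

Set MRS = p_x/p_y: (16/x)/1 = p_x/p_y.
So x*(p_x,p_y) = 16·p_y/p_x, independent of income; and y* = (I − 16·p_y)/p_y.
At the given prices: x* = 16·2/13.4 = 2.3881.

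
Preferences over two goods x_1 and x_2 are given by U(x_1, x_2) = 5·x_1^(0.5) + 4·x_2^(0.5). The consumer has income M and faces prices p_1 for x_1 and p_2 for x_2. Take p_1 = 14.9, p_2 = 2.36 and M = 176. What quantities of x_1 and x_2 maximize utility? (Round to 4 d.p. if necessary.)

x_1* = 2.3434, x_2* = 59.7814

Substitute x_2 = (x_2/x_1)·x_1 into the budget: x_1* = M/(p_1 + p_2·(x_2/x_1)).
Numerically x_2/x_1 = 25.51106, so x_1* = 176/(14.9 + 2.36·25.51106) = 2.3434 and x_2* = 25.51106·2.3434 = 59.7814.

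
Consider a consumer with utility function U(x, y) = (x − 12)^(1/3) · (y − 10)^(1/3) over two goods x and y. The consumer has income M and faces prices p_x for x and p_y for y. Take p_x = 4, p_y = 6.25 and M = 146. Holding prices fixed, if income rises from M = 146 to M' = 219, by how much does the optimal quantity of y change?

MRS = (y−10)/(x−12). Tangency with p_x/p_y gives y−10 = (p_x/p_y)·(x−12).
After buying the subsistence bundle (12, 10), a share 0.5 of the remaining income goes to x: x* = 12 + 0.5·(M − 12p_x − 10p_y)/p_x.
Discretionary income = 146 − 12·4 − 10·6.25 = 35.5; y* = 10 + 0.5·35.5/6.25 = 12.84.
At M' = 219: y* = 18.68. Change: 18.68 − 12.84 = 5.84.

Δy* = 5.84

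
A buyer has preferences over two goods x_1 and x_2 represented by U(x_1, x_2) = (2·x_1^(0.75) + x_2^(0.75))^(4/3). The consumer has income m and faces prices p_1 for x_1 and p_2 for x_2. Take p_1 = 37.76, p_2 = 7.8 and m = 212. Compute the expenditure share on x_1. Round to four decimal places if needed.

share on x_1 = 0.1236

Substitute x_2 = (x_2/x_1)·x_1 into the budget: x_1* = m/(p_1 + p_2·(x_2/x_1)).
Numerically x_2/x_1 = 34.326502, so x_1* = 212/(37.76 + 7.8·34.326502) = 0.6939 and x_2* = 34.326502·0.6939 = 23.8202.
Expenditure on x_1: 37.76·0.6939 = 26.2028; share = 0.1236.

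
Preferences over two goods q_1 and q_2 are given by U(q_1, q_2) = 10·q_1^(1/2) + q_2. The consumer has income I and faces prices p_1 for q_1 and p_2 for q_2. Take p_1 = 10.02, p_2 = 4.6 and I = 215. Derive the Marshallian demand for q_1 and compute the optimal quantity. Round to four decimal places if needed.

q_1* = 5.2689

Set MRS = p_1/p_2: 5·q_1^(−1/2) = p_1/p_2.
Solve: √q_1 = 5·p_2/p_1, so q_1*(p_1,p_2) = (5·p_2/p_1)², and q_2* = (I − p_1·q_1*)/p_2.
Plugging in: q_1* = (5·4.6/10.02)² = 5.2689.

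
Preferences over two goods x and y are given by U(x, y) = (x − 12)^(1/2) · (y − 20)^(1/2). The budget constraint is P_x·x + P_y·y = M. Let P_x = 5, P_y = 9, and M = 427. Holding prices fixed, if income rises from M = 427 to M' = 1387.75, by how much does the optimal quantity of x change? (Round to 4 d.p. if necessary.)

MRS = (y−20)/(x−12). Tangency with P_x/P_y gives y−20 = (P_x/P_y)·(x−12).
After buying the subsistence bundle (12, 20), a share 0.5 of the remaining income goes to x: x* = 12 + 0.5·(M − 12P_x − 20P_y)/P_x.
Discretionary income = 427 − 12·5 − 20·9 = 187; x* = 12 + 0.5·187/5 = 30.7.
At M' = 1387.75: x* = 126.775. Change: 126.775 − 30.7 = 96.075.

Δx* = 96.075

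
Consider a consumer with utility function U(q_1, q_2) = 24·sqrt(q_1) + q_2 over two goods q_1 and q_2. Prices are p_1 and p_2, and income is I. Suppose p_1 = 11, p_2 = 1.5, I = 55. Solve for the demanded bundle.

q_1* = 2.6777, q_2* = 17.0303

Thus q_1* = (12·p_2/p_1)² — independent of I — with the rest of income spent on q_2.
Plugging in: q_1* = (12·1.5/11)² = 2.6777, q_2* = 17.0303.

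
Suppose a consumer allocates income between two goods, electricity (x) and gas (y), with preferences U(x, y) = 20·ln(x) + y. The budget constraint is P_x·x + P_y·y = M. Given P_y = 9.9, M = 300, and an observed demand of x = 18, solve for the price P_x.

P_x = 11

Set MRS = P_x/P_y: (20/x)/1 = P_x/P_y.
So x*(P_x,P_y) = 20·P_y/P_x, independent of income; and y* = (M − 20·P_y)/P_y.
Set x* = 18 in the demand function and solve for P_x: P_x = 11.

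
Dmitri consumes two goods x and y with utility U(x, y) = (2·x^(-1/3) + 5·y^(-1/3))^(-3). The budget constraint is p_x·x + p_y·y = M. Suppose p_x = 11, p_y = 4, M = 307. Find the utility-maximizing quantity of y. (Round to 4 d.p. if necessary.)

y* = 46.5799

MU_x ∝ 2·x^(-4/3), MU_y ∝ 5·y^(-4/3), so MRS = (2/5)·(y/x)^(4/3) = p_x/p_y.
Solve for the ratio: y/x = [(5/2)·p_x/p_y]^(0.75).
Substitute y = (y/x)·x into the budget: x* = M/(p_x + p_y·(y/x)).
Numerically y/x = 4.245751, so x* = 307/(11 + 4·4.245751) = 10.9709 and y* = 4.245751·10.9709 = 46.5799.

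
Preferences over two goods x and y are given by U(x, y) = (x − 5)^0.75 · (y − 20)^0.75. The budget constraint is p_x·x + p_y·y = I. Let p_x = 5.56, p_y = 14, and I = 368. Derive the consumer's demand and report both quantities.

After buying the subsistence bundle (5, 20), a share 0.5 of the remaining income goes to x: x* = 5 + 0.5·(I − 5p_x − 20p_y)/p_x.
Discretionary income = 368 − 5·5.56 − 20·14 = 60.2; x* = 5 + 0.5·60.2/5.56 = 10.4137; y* = 20 + 0.5·60.2/14 = 22.15.

x* = 10.4137, y* = 22.15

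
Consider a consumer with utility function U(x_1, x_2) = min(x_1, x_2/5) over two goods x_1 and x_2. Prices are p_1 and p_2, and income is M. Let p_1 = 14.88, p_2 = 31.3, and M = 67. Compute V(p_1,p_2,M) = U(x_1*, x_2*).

Demand: x_1*(p_1,p_2,M) = M/(p_1 + 5·p_2), x_2* = 5·M/(p_1 + 5·p_2).
Here 14.88 + 5·31.3 = 171.38, giving x_1* = 0.3909 and x_2* = 1.9547.
Utility at the optimum: U(0.3909, 1.9547) = 0.3909.

V = 0.3909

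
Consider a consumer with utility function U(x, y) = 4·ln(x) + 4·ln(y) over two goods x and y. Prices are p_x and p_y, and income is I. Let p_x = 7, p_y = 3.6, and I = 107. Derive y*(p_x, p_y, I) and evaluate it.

The MRS is y/x. Set MRS = p_x/p_y.
So 4·p_y·y = 4·p_x·x; combined with the budget, a share 0.5 of income goes to x.
Demand: x*(p_x,p_y,I) = 0.5·I/p_x and y* = 0.5·I/p_y.
At p_x=7, p_y=3.6, I=107: y* = 0.5·107/3.6 = 14.8611.

y* = 14.8611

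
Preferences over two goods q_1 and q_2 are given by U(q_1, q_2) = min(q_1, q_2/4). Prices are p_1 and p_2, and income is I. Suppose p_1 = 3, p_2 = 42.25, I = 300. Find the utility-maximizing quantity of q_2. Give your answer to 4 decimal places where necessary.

With perfect complements, no substitution: consume in ratio q_1:q_2 = 1:4.
Budget: p_1·q_1 + p_2·4·q_1 = I, so (p_1 + 4·p_2)·q_1 = I.
Demand: q_1*(p_1,p_2,I) = I/(p_1 + 4·p_2), q_2* = 4·I/(p_1 + 4·p_2).
Here 3 + 4·42.25 = 172, giving q_2* = 6.9767.

q_2* = 6.9767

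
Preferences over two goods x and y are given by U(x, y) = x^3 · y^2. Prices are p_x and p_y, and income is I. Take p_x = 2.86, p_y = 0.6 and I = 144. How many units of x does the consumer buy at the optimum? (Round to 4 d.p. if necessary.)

x* = 30.2098

MU_x/MU_y = (3·y)/(2·x); tangency sets this equal to p_x/p_y.
Rearranging, p_y·y = (2/3)·p_x·x. Substituting into the budget gives p_x·x·(1 + (2/3)) = I.
Demand: x*(p_x,p_y,I) = 0.6·I/p_x and y* = 0.4·I/p_y.
At p_x=2.86, p_y=0.6, I=144: x* = 0.6·144/2.86 = 30.2098.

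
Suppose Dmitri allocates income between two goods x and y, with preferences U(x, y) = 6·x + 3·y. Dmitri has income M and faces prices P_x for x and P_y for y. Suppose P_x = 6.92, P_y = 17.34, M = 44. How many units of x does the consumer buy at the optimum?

x gives more utility per dollar, so spend all income on x: x* = M/P_x, y* = 0.
Numerically: x* = 6.3584, y* = 0.

x* = 6.3584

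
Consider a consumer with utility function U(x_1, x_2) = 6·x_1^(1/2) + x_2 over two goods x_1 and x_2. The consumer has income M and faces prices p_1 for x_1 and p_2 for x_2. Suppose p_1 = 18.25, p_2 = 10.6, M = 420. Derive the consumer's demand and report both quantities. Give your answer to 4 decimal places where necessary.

x_1* = 3.0362, x_2* = 34.3952

Thus x_1* = (3·p_2/p_1)² — independent of M — with the rest of income spent on x_2.
Plugging in: x_1* = (3·10.6/18.25)² = 3.0362, x_2* = 34.3952.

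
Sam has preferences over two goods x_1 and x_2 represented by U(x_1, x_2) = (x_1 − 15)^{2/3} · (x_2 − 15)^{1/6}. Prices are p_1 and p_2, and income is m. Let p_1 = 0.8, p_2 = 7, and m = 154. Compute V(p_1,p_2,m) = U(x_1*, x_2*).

V = 11.207

This is Cobb-Douglas in (x_1−15, x_2−15): tangency gives 2/3·p_2·(x_2−15) = 1/6·p_1·(x_1−15).
After buying the subsistence bundle (15, 15), a share 0.8 of the remaining income goes to x_1: x_1* = 15 + 0.8·(m − 15p_1 − 15p_2)/p_1.
Discretionary income = 154 − 15·0.8 − 15·7 = 37; x_1* = 15 + 0.8·37/0.8 = 52; x_2* = 15 + 0.2·37/7 = 16.0571.
Utility at the optimum: U(52, 16.0571) = 11.207.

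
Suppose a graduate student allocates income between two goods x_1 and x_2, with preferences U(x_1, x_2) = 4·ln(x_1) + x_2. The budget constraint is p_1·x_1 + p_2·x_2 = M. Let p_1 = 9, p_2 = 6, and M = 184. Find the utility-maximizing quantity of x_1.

Set MRS = p_1/p_2: (4/x_1)/1 = p_1/p_2.
So x_1*(p_1,p_2) = 4·p_2/p_1, independent of income; and x_2* = (M − 4·p_2)/p_2.
At the given prices: x_1* = 4·6/9 = 2.6667.

x_1* = 2.6667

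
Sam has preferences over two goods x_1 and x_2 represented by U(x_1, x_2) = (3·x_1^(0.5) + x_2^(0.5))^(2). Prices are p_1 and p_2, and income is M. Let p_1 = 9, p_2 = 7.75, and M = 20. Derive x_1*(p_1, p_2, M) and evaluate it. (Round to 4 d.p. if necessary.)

x_1* = 1.9683

Substitute x_2 = (x_2/x_1)·x_1 into the budget: x_1* = M/(p_1 + p_2·(x_2/x_1)).
Numerically x_2/x_1 = 0.149844, so x_1* = 20/(9 + 7.75·0.149844) = 1.9683.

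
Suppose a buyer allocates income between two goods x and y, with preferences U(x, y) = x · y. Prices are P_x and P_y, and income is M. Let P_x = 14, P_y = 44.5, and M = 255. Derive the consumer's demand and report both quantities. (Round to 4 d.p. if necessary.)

x* = 9.1071, y* = 2.8652

The MRS is y/x. Set MRS = P_x/P_y.
So P_y·y = P_x·x; combined with the budget, a share 0.5 of income goes to x.
Demand: x*(P_x,P_y,M) = 0.5·M/P_x and y* = 0.5·M/P_y.
At P_x=14, P_y=44.5, M=255: x* = 0.5·255/14 = 9.1071, y* = 2.8652.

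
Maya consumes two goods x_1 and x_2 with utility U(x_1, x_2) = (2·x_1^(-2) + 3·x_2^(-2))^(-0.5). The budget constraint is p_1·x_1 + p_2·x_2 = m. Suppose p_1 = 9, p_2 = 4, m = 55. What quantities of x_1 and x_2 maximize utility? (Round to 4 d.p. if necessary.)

x_1* = 3.6667, x_2* = 5.5

MRS = MU_x_1/MU_x_2 = (2/3)·(x_2/x_1)^(3). Set equal to p_1/p_2.
Solve for the ratio: x_2/x_1 = [(3/2)·p_1/p_2]^(1/3).
With the ratio pinned down, the budget gives x_1* = m/(p_1 + p_2·(x_2/x_1)) and x_2* = (x_2/x_1)·x_1*.
Numerically x_2/x_1 = 1.5, so x_1* = 55/(9 + 4·1.5) = 3.6667 and x_2* = 1.5·3.6667 = 5.5.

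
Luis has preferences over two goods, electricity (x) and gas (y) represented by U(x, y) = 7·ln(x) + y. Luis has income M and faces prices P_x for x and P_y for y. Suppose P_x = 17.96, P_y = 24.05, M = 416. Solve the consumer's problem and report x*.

x* = 9.3736

Set MRS = P_x/P_y: (7/x)/1 = P_x/P_y.
So x*(P_x,P_y) = 7·P_y/P_x, independent of income; and y* = (M − 7·P_y)/P_y.
At the given prices: x* = 7·24.05/17.96 = 9.3736.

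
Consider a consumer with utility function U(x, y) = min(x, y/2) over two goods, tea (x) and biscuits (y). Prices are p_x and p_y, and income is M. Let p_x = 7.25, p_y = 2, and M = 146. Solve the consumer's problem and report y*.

y* = 25.9556

With perfect complements, no substitution: consume in ratio x:y = 1:2.
Budget: p_x·x + p_y·2·x = M, so (p_x + 2·p_y)·x = M.
Demand: x*(p_x,p_y,M) = M/(p_x + 2·p_y), y* = 2·M/(p_x + 2·p_y).
Here 7.25 + 2·2 = 11.25, giving y* = 25.9556.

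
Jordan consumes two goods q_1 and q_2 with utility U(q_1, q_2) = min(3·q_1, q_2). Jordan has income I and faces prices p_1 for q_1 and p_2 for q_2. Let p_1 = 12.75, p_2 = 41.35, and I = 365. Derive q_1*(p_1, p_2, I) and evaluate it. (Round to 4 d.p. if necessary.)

Leontief preferences: the optimum is at the kink where q_1/1 = q_2/3, i.e. q_2 = 3·q_1.
Budget: p_1·q_1 + p_2·3·q_1 = I, so (p_1 + 3·p_2)·q_1 = I.
Demand: q_1*(p_1,p_2,I) = I/(p_1 + 3·p_2), q_2* = 3·I/(p_1 + 3·p_2).
Here 12.75 + 3·41.35 = 136.8, giving q_1* = 2.6681.

q_1* = 2.6681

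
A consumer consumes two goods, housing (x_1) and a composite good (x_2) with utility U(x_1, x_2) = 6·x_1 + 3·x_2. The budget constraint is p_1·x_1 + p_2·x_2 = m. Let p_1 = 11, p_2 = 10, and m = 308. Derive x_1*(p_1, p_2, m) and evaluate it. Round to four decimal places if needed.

Linear utility — the consumer picks whichever good has higher MU/price: 6/11 = 0.5455 vs 3/10 = 0.3.
x_1 gives more utility per dollar, so spend all income on x_1: x_1* = m/p_1, x_2* = 0.
Numerically: x_1* = 28, x_2* = 0.

x_1* = 28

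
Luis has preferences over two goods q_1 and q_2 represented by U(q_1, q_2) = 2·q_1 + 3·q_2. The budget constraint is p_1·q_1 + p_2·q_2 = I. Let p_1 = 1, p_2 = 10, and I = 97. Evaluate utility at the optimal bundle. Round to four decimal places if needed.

V = 194

Perfect substitutes: compare marginal utility per dollar. 2/p_1 vs 3/p_2 → 2 vs 0.3.
q_1 gives more utility per dollar, so spend all income on q_1: q_1* = I/p_1, q_2* = 0.
Numerically: q_1* = 97, q_2* = 0.
Utility at the optimum: U(97, 0) = 194.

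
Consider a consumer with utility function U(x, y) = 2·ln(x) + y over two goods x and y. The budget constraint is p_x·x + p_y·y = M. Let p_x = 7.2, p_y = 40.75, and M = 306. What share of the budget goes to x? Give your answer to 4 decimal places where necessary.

Set MRS = p_x/p_y: (2/x)/1 = p_x/p_y.
So x*(p_x,p_y) = 2·p_y/p_x, independent of income; and y* = (M − 2·p_y)/p_y.
At the given prices: x* = 2·40.75/7.2 = 11.3194, and y* = 5.5092.
Expenditure on x: 7.2·11.3194 = 81.5; share = 0.2663.

share on x = 0.2663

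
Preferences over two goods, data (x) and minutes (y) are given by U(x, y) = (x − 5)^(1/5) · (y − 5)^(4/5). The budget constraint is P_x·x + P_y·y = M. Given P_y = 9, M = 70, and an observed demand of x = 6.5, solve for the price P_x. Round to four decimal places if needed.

P_x = 2

Let x' = x−5, y' = y−5. MRS = (1/4)·y'/x' = P_x/P_y.
After buying the subsistence bundle (5, 5), a share 0.2 of the remaining income goes to x: x* = 5 + 0.2·(M − 5P_x − 5P_y)/P_x.
Set x* = 6.5 in the demand function and solve for P_x: P_x = 2.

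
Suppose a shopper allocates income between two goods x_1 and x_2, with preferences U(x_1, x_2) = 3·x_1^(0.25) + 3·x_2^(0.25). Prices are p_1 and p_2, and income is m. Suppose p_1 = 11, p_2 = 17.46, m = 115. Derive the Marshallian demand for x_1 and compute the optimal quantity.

x_1* = 5.629

MU_x_1 ∝ 3·x_1^(-0.75), MU_x_2 ∝ 3·x_2^(-0.75), so MRS = (x_2/x_1)^(0.75) = p_1/p_2.
Solve for the ratio: x_2/x_1 = [p_1/p_2]^(4/3).
Substitute x_2 = (x_2/x_1)·x_1 into the budget: x_1* = m/(p_1 + p_2·(x_2/x_1)).
Numerically x_2/x_1 = 0.540088, so x_1* = 115/(11 + 17.46·0.540088) = 5.629.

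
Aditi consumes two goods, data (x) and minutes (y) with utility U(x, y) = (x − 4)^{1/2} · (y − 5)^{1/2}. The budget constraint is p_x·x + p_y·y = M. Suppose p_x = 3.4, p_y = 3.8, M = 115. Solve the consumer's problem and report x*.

This is Cobb-Douglas in (x−4, y−5): tangency gives 0.5·p_y·(y−5) = 0.5·p_x·(x−4).
After buying the subsistence bundle (4, 5), a share 0.5 of the remaining income goes to x: x* = 4 + 0.5·(M − 4p_x − 5p_y)/p_x.
Discretionary income = 115 − 4·3.4 − 5·3.8 = 82.4; x* = 4 + 0.5·82.4/3.4 = 16.1176.

x* = 16.1176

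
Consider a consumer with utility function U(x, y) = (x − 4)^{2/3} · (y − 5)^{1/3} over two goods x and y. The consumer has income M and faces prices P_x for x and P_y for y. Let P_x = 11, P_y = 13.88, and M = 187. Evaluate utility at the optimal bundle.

This is Cobb-Douglas in (x−4, y−5): tangency gives 2/3·P_y·(y−5) = 1/3·P_x·(x−4).
After buying the subsistence bundle (4, 5), a share 2/3 of the remaining income goes to x: x* = 4 + 2/3·(M − 4P_x − 5P_y)/P_x.
Discretionary income = 187 − 4·11 − 5·13.88 = 73.6; x* = 4 + 2/3·73.6/11 = 8.4606; y* = 5 + 1/3·73.6/13.88 = 6.7675.
Utility at the optimum: U(8.4606, 6.7675) = 3.2763.

V = 3.2763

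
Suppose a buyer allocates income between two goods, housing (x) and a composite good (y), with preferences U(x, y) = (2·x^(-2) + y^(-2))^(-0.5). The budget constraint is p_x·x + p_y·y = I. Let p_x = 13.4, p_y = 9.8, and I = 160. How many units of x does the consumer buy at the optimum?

MU_x ∝ 2·x^(-3), MU_y ∝ y^(-3), so MRS = 2·(y/x)^(3) = p_x/p_y.
Solve for the ratio: y/x = [(1/2)·p_x/p_y]^(1/3).
Substitute y = (y/x)·x into the budget: x* = I/(p_x + p_y·(y/x)).
Numerically y/x = 0.880947, so x* = 160/(13.4 + 9.8·0.880947) = 7.2617.

x* = 7.2617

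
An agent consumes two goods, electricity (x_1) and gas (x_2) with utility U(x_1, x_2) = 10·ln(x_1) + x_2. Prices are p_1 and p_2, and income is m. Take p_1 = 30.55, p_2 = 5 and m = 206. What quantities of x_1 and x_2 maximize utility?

x_1* = 1.6367, x_2* = 31.2

MU_x_1 = 10/x_1, MU_x_2 = 1. Tangency: 10/x_1 = p_1/p_2.
So x_1*(p_1,p_2) = 10·p_2/p_1, independent of income; and x_2* = (m − 10·p_2)/p_2.
At the given prices: x_1* = 10·5/30.55 = 1.6367, and x_2* = 31.2.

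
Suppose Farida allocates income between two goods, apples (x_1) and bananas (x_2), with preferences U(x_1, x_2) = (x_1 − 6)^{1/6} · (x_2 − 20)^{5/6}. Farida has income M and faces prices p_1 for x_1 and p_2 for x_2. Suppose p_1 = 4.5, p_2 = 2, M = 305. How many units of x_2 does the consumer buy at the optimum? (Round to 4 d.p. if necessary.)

MRS = (1/5)·(x_2−20)/(x_1−6). Tangency with p_1/p_2 gives x_2−20 = 5·(p_1/p_2)·(x_1−6).
Substituting into the budget: x_1* = 6 + 1/6·(M − 6·p_1 − 20·p_2)/p_1, and x_2* = 20 + 5/6·(…)/p_2.
Discretionary income = 305 − 6·4.5 − 20·2 = 238; x_2* = 20 + 5/6·238/2 = 119.1667.

x_2* = 119.1667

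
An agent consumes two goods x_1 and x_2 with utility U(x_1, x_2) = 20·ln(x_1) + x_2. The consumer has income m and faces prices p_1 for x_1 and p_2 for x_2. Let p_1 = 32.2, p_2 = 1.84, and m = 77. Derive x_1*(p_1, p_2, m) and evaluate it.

x_1* = 1.1429

MU_x_1 = 20/x_1, MU_x_2 = 1. Tangency: 20/x_1 = p_1/p_2.
So x_1*(p_1,p_2) = 20·p_2/p_1, independent of income; and x_2* = (m − 20·p_2)/p_2.
At the given prices: x_1* = 20·1.84/32.2 = 1.1429.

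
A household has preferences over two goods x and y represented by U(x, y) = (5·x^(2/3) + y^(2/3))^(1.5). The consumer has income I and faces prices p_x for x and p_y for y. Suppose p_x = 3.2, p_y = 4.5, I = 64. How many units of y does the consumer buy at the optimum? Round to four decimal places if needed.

Numerically y/x = 0.002877, so x* = 64/(3.2 + 4.5·0.002877) = 19.9194 and y* = 0.002877·19.9194 = 0.0573.

y* = 0.0573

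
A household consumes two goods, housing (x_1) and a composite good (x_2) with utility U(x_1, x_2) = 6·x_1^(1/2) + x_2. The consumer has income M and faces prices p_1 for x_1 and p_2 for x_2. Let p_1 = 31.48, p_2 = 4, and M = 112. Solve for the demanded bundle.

Utility is quasi-linear in x_2; the FOC for x_1 is 3/√x_1 = p_1/p_2.
Solve: √x_1 = 3·p_2/p_1, so x_1*(p_1,p_2) = (3·p_2/p_1)², and x_2* = (M − p_1·x_1*)/p_2.
Plugging in: x_1* = (3·4/31.48)² = 0.1453, x_2* = 26.8564.

x_1* = 0.1453, x_2* = 26.8564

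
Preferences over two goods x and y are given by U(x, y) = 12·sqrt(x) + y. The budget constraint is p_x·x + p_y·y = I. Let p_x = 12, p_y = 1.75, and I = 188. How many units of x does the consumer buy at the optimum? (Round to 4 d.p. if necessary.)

x* = 0.7656

MU_x = 6/√x, MU_y = 1. Tangency: 6/√x = p_x/p_y.
Solve: √x = 6·p_y/p_x, so x*(p_x,p_y) = (6·p_y/p_x)², and y* = (I − p_x·x*)/p_y.
Plugging in: x* = (6·1.75/12)² = 0.7656.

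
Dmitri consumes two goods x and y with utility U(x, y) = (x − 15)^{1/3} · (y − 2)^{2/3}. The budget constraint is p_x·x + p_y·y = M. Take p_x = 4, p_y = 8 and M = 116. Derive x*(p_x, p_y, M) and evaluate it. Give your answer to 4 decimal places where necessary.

This is Cobb-Douglas in (x−15, y−2): tangency gives 1/3·p_y·(y−2) = 2/3·p_x·(x−15).
After buying the subsistence bundle (15, 2), a share 1/3 of the remaining income goes to x: x* = 15 + 1/3·(M − 15p_x − 2p_y)/p_x.
Discretionary income = 116 − 15·4 − 2·8 = 40; x* = 15 + 1/3·40/4 = 18.3333.

x* = 18.3333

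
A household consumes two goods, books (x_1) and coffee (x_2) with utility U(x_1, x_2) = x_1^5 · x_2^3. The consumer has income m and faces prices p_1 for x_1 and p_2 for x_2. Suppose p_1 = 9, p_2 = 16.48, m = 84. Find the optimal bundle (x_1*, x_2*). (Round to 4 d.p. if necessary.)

x_1* = 5.8333, x_2* = 1.9114

Demand: x_1*(p_1,p_2,m) = 0.625·m/p_1 and x_2* = 0.375·m/p_2.
At p_1=9, p_2=16.48, m=84: x_1* = 0.625·84/9 = 5.8333, x_2* = 1.9114.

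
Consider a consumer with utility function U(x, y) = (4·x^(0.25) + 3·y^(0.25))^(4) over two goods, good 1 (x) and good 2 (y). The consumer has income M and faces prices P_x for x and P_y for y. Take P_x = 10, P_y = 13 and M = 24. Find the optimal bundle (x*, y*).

x* = 1.4775, y* = 0.7096

MRS = MU_x/MU_y = (4/3)·(y/x)^(0.75). Set equal to P_x/P_y.
Hence y/x = ((3/4)·P_x/P_y)^(1/(0.75)), i.e. raised to the 4/3 power.
Substitute y = (y/x)·x into the budget: x* = M/(P_x + P_y·(y/x)).
Numerically y/x = 0.480276, so x* = 24/(10 + 13·0.480276) = 1.4775 and y* = 0.480276·1.4775 = 0.7096.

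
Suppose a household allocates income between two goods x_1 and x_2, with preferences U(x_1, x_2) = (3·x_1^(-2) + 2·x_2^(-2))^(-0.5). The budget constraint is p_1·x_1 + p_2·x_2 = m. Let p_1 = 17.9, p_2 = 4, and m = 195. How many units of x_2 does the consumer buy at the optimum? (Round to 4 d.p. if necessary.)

MRS = MU_x_1/MU_x_2 = (3/2)·(x_2/x_1)^(3). Set equal to p_1/p_2.
Hence x_2/x_1 = ((2/3)·p_1/p_2)^(1/(3)), i.e. raised to the 1/3 power.
Substitute x_2 = (x_2/x_1)·x_1 into the budget: x_1* = m/(p_1 + p_2·(x_2/x_1)).
Numerically x_2/x_1 = 1.439574, so x_1* = 195/(17.9 + 4·1.439574) = 8.2424 and x_2* = 1.439574·8.2424 = 11.8655.

x_2* = 11.8655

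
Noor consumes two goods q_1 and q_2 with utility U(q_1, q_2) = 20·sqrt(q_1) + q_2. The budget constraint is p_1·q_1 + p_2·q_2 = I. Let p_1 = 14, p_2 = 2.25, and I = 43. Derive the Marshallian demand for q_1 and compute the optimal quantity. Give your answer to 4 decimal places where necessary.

Plugging in: q_1* = (10·2.25/14)² = 2.5829.

q_1* = 2.5829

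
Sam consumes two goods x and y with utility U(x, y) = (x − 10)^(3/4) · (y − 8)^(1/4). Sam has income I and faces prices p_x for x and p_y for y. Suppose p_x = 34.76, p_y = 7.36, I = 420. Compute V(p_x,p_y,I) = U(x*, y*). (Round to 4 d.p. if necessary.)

V = 0.3268

MRS = 3·(y−8)/(x−10). Tangency with p_x/p_y gives y−8 = (1/3)·(p_x/p_y)·(x−10).
After buying the subsistence bundle (10, 8), a share 0.75 of the remaining income goes to x: x* = 10 + 0.75·(I − 10p_x − 8p_y)/p_x.
Discretionary income = 420 − 10·34.76 − 8·7.36 = 13.52; x* = 10 + 0.75·13.52/34.76 = 10.2917; y* = 8 + 0.25·13.52/7.36 = 8.4592.
Utility at the optimum: U(10.2917, 8.4592) = 0.3268.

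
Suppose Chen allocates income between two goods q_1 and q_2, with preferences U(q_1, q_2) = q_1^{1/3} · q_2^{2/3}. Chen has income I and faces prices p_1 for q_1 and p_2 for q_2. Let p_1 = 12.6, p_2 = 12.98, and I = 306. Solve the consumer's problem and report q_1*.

q_1* = 8.0952

At p_1=12.6, p_2=12.98, I=306: q_1* = 1/3·306/12.6 = 8.0952.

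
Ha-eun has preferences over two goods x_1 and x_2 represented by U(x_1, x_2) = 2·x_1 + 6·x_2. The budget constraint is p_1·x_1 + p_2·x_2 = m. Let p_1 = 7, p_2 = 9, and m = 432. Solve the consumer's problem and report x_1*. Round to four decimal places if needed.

Linear utility — the consumer picks whichever good has higher MU/price: 2/7 = 0.2857 vs 6/9 = 0.6667.
x_2 gives more utility per dollar, so spend all income on x_2: x_2* = m/p_2, x_1* = 0.
Numerically: x_1* = 0, x_2* = 48.

x_1* = 0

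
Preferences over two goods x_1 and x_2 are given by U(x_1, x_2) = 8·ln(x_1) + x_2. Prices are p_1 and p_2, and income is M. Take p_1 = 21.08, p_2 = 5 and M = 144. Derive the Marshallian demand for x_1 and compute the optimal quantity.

Set MRS = p_1/p_2: (8/x_1)/1 = p_1/p_2.
So x_1*(p_1,p_2) = 8·p_2/p_1, independent of income; and x_2* = (M − 8·p_2)/p_2.
At the given prices: x_1* = 8·5/21.08 = 1.8975.

x_1* = 1.8975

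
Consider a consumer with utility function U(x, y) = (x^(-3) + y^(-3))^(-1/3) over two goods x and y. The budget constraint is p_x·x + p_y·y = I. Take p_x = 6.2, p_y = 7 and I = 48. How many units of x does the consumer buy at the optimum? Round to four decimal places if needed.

MRS = MU_x/MU_y = (y/x)^(4). Set equal to p_x/p_y.
Hence y/x = (p_x/p_y)^(1/(4)), i.e. raised to the 0.25 power.
With the ratio pinned down, the budget gives x* = I/(p_x + p_y·(y/x)) and y* = (y/x)·x*.
Numerically y/x = 0.970115, so x* = 48/(6.2 + 7·0.970115) = 3.6949.

x* = 3.6949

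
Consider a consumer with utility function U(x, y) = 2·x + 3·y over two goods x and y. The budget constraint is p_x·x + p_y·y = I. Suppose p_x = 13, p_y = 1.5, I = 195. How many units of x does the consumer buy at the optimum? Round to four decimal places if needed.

Numerically: x* = 0, y* = 130.

x* = 0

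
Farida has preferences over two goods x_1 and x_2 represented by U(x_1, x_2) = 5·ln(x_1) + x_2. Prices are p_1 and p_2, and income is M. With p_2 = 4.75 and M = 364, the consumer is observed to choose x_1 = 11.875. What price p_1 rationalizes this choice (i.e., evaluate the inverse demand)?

p_1 = 2

MU_x_1 = 5/x_1, MU_x_2 = 1. Tangency: 5/x_1 = p_1/p_2.
So x_1*(p_1,p_2) = 5·p_2/p_1, independent of income; and x_2* = (M − 5·p_2)/p_2.
Set x_1* = 11.875 in the demand function and solve for p_1: p_1 = 2.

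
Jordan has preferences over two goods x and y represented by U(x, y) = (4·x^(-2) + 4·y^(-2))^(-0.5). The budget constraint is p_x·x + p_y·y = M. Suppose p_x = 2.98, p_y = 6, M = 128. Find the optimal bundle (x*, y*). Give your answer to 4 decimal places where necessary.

x* = 16.5554, y* = 13.1108

MU_x ∝ 4·x^(-3), MU_y ∝ 4·y^(-3), so MRS = (y/x)^(3) = p_x/p_y.
Hence y/x = (p_x/p_y)^(1/(3)), i.e. raised to the 1/3 power.
Substitute y = (y/x)·x into the budget: x* = M/(p_x + p_y·(y/x)).
Numerically y/x = 0.791933, so x* = 128/(2.98 + 6·0.791933) = 16.5554 and y* = 0.791933·16.5554 = 13.1108.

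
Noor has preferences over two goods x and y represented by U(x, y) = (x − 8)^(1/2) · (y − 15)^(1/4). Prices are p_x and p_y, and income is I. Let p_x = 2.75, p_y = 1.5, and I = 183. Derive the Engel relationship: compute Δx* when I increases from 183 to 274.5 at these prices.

Δx* = 22.1818

MRS = 2·(y−15)/(x−8). Tangency with p_x/p_y gives y−15 = (1/2)·(p_x/p_y)·(x−8).
Substituting into the budget: x* = 8 + 2/3·(I − 8·p_x − 15·p_y)/p_x, and y* = 15 + 1/3·(…)/p_y.
Discretionary income = 183 − 8·2.75 − 15·1.5 = 138.5; x* = 8 + 2/3·138.5/2.75 = 41.5758.
At I' = 274.5: x* = 63.7576. Change: 63.7576 − 41.5758 = 22.1818.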